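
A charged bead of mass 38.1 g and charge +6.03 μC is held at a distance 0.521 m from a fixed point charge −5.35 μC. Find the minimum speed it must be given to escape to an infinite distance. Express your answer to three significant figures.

To just escape, total mechanical energy must reach zero at infinity: ½mv²_min + U = 0, so ½mv²_min = −U = |kQq|/r.
|U| = |kQq|/r = (8.99×10⁹ N·m²/C²)(5.35×10⁻⁶)(6.03×10⁻⁶)/(0.521) = 0.557 J.
v_min = √(2|U|/m) = √(2·0.557/0.0381) = 5.41 m/s.

5.41 m/s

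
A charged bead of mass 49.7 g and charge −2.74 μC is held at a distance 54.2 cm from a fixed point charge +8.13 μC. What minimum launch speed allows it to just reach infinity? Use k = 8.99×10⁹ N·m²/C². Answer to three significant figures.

To just escape, total mechanical energy must reach zero at infinity: ½mv²_min + U = 0, so ½mv²_min = −U = |kQq|/r.
|U| = |kQq|/r = (8.99×10⁹ N·m²/C²)(8.13×10⁻⁶)(2.74×10⁻⁶)/(0.542) = 0.369 J.
v_min = √(2|U|/m) = √(2·0.369/0.0497) = 3.86 m/s.

3.86 m/s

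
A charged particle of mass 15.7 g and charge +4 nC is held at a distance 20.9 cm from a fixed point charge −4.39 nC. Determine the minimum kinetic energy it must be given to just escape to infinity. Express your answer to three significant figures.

To just escape, total mechanical energy must reach zero at infinity: ½mv²_min + U = 0, so ½mv²_min = −U = |kQq|/r.
|U| = |kQq|/r = (8.99×10⁹ N·m²/C²)(4.39×10⁻⁹)(4.00×10⁻⁹)/(0.209) = 7.55×10⁻⁷ J.

7.55×10⁻⁷ J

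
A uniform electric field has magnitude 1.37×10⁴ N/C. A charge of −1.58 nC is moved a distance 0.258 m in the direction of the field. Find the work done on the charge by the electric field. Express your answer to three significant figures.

-5.58×10⁻⁶ J

The potential change for a displacement 0.258 m in the direction of the field is ΔV = −Ed = -3530 V.
W_field = −qΔV = -5.58×10⁻⁶ J.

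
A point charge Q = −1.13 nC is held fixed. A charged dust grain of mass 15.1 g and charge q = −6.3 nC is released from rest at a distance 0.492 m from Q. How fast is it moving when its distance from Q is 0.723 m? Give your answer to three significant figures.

Only the electrostatic force acts, so mechanical energy is conserved: ½mv² = U₁ − U₂ = kQq(1/r₁ − 1/r₂).
U₁ − U₂ = (8.99×10⁹ N·m²/C²)(-1.13×10⁻⁹ C)(-6.30×10⁻⁹ C)(1/0.492 − 1/0.723) = 4.16×10⁻⁸ J.
v = √(2·4.16×10⁻⁸/0.0151) = 2.35×10⁻³ m/s.

2.35×10⁻³ m/s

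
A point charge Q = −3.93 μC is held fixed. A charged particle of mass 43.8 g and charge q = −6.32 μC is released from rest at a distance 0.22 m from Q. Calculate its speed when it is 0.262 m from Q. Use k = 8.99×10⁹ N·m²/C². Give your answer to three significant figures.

Only the electrostatic force acts, so mechanical energy is conserved: ½mv² = U₁ − U₂ = kQq(1/r₁ − 1/r₂).
U₁ − U₂ = (8.99×10⁹ N·m²/C²)(-3.93×10⁻⁶ C)(-6.32×10⁻⁶ C)(1/0.220 − 1/0.262) = 0.163 J.
v = √(2·0.163/0.0438) = 2.73 m/s.

2.73 m/s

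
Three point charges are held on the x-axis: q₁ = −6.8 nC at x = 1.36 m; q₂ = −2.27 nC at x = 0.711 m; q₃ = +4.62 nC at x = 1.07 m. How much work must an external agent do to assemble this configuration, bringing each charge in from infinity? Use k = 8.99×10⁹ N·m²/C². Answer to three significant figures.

-1.02×10⁻⁶ J

The assembly work is the sum of pairwise potential energies, U = Σ_{i<j} kqᵢqⱼ/rᵢⱼ.
Pair separations: r₁₂ = 0.649 m, r₁₃ = 0.290 m, r₂₃ = 0.359 m.
U = (2.14×10⁻⁷) + (-9.74×10⁻⁷) + (-2.63×10⁻⁷) = -1.02×10⁻⁶ J.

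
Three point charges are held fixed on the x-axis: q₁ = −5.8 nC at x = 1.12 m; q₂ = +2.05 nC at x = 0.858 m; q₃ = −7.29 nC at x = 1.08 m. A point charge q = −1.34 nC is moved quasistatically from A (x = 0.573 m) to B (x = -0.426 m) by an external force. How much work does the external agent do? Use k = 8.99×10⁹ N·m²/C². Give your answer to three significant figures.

-1.30×10⁻⁷ J

For quasistatic motion the external work equals the change in potential energy: W_ext = qΔV = q(V_B − V_A).
At A: distances to the source charges are 0.547 m, 0.285 m, 0.507 m; V_A = Σ kqᵢ/rᵢ = -160 V.
At B: distances to the source charges are 1.55 m, 1.28 m, 1.51 m; V_B = Σ kqᵢ/rᵢ = -62.9 V.
ΔV = V_B − V_A = 97.0 V.
W_ext = qΔV = (-1.34×10⁻⁹ C)(97.0 V) = -1.30×10⁻⁷ J.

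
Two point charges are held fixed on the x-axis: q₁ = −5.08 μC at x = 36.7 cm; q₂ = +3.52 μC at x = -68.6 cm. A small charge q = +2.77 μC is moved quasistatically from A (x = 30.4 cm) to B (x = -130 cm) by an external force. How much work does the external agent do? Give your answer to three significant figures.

1.99 J

For quasistatic motion the external work equals the change in potential energy: W_ext = qΔV = q(V_B − V_A).
At A: distances to the source charges are 0.0630 m, 0.990 m; V_A = Σ kqᵢ/rᵢ = -6.93×10⁵ V.
At B: distances to the source charges are 1.67 m, 0.614 m; V_B = Σ kqᵢ/rᵢ = 2.41×10⁴ V.
ΔV = V_B − V_A = 7.17×10⁵ V.
W_ext = qΔV = (2.77×10⁻⁶ C)(7.17×10⁵ V) = 1.99 J.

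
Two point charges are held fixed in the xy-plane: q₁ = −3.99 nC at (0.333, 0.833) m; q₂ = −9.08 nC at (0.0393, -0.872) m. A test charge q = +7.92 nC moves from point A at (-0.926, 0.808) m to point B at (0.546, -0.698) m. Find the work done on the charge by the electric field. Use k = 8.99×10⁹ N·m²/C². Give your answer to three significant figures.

8.31×10⁻⁷ J

The work done by the electric force is W_field = −ΔU = −q(V_B − V_A) = q(V_A − V_B).
At A: distances to the source charges are 1.26 m, 1.94 m; V_A = Σ kqᵢ/rᵢ = -70.6 V.
At B: distances to the source charges are 1.55 m, 0.536 m; V_B = Σ kqᵢ/rᵢ = -176 V.
ΔV = V_B − V_A = -105 V.
W_field = −qΔV = −(7.92×10⁻⁹ C)(-105 V) = 8.31×10⁻⁷ J.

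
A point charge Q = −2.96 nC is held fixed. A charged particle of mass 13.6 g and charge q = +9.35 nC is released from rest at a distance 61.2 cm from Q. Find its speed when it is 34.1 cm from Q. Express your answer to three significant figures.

Only the electrostatic force acts, so mechanical energy is conserved: ½mv² = U₁ − U₂ = kQq(1/r₁ − 1/r₂).
U₁ − U₂ = (8.99×10⁹ N·m²/C²)(-2.96×10⁻⁹ C)(9.35×10⁻⁹ C)(1/0.612 − 1/0.341) = 3.23×10⁻⁷ J.
v = √(2·3.23×10⁻⁷/0.0136) = 6.89×10⁻³ m/s.

6.89×10⁻³ m/s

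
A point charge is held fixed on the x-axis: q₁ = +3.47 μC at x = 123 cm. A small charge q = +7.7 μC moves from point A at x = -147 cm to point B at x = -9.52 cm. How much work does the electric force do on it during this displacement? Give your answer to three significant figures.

-0.0923 J

The work done by the electric force is W_field = −ΔU = −q(V_B − V_A) = q(V_A − V_B).
At A: distance to the source charge is 2.70 m; V_A = kq₁/r = 1.16×10⁴ V.
At B: distance to the source charge is 1.33 m; V_B = kq₁/r = 2.35×10⁴ V.
ΔV = V_B − V_A = 1.20×10⁴ V.
W_field = −qΔV = −(7.70×10⁻⁶ C)(1.20×10⁴ V) = -0.0923 J.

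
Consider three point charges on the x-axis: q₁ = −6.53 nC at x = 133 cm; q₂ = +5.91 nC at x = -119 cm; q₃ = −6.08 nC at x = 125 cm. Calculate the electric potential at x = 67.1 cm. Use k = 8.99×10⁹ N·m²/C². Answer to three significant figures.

The total potential is the scalar sum of each charge's contribution, V = Σ kqᵢ/rᵢ.
Distances from the field point to each charge: r₁ = 0.659 m, r₂ = 1.86 m, r₃ = 0.579 m.
V = k[(-6.53×10⁻⁹)/(0.659) + (5.91×10⁻⁹)/(1.86) + (-6.08×10⁻⁹)/(0.579)] = -155 V.

-155 V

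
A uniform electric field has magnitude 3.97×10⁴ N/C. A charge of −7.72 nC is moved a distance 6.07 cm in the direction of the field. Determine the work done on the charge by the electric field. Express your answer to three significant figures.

-1.86×10⁻⁵ J

The potential change for a displacement 6.07 cm in the direction of the field is ΔV = −Ed = -2410 V.
W_field = −qΔV = -1.86×10⁻⁵ J.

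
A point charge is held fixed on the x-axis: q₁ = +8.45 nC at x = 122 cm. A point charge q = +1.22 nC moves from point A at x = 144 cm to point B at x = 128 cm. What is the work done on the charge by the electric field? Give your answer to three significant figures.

-1.12×10⁻⁶ J

The work done by the electric force is W_field = −ΔU = −q(V_B − V_A) = q(V_A − V_B).
At A: distance to the source charge is 0.220 m; V_A = kq₁/r = 345 V.
At B: distance to the source charge is 0.0600 m; V_B = kq₁/r = 1270 V.
ΔV = V_B − V_A = 921 V.
W_field = −qΔV = −(1.22×10⁻⁹ C)(921 V) = -1.12×10⁻⁶ J.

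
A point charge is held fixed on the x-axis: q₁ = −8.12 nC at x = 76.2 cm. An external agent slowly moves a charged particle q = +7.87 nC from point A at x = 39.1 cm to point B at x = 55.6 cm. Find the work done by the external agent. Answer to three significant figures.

For quasistatic motion the external work equals the change in potential energy: W_ext = qΔV = q(V_B − V_A).
At A: distance to the source charge is 0.371 m; V_A = kq₁/r = -197 V.
At B: distance to the source charge is 0.206 m; V_B = kq₁/r = -354 V.
ΔV = V_B − V_A = -158 V.
W_ext = qΔV = (7.87×10⁻⁹ C)(-158 V) = -1.24×10⁻⁶ J.

-1.24×10⁻⁶ J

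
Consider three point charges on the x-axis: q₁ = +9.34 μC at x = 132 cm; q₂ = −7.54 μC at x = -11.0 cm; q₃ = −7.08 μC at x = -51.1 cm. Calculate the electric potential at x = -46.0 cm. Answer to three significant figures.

-1.39×10⁶ V

The total potential is the scalar sum of each charge's contribution, V = Σ kqᵢ/rᵢ.
Distances from the field point to each charge: r₁ = 1.78 m, r₂ = 0.350 m, r₃ = 0.0510 m.
V = k[(9.34×10⁻⁶)/(1.78) + (-7.54×10⁻⁶)/(0.350) + (-7.08×10⁻⁶)/(0.0510)] = -1.39×10⁶ V.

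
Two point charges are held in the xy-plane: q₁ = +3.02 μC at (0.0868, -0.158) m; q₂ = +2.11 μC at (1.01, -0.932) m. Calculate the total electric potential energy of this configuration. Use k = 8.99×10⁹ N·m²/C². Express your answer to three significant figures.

The work to assemble the configuration equals its total potential energy, U = Σ kqᵢqⱼ/rᵢⱼ over all pairs.
Pair separations: r₁₂ = 1.20 m.
U = (0.0476) = 0.0476 J.

0.0476 J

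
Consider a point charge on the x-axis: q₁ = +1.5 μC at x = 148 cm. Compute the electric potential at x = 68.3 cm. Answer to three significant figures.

1.69×10⁴ V

The total potential is the scalar sum of each charge's contribution, V = Σ kqᵢ/rᵢ.
V = k[(1.50×10⁻⁶)/(0.797)] = 1.69×10⁴ V.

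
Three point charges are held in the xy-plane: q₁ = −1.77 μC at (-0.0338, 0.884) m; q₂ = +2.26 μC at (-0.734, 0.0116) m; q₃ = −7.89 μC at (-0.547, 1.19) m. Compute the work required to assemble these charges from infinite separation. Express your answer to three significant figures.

0.0436 J

The assembly work is the sum of pairwise potential energies, U = Σ_{i<j} kqᵢqⱼ/rᵢⱼ.
Pair separations: r₁₂ = 1.12 m, r₁₃ = 0.598 m, r₂₃ = 1.19 m.
U = (-0.0321) + (0.210) + (-0.134) = 0.0436 J.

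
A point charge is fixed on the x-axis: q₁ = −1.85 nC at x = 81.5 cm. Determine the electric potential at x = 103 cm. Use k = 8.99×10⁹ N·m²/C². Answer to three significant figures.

-77.4 V

Electric potential is a scalar, so the contributions from each charge add algebraically: V = Σ kqᵢ/rᵢ.
V = k[(-1.85×10⁻⁹)/(0.215)] = -77.4 V.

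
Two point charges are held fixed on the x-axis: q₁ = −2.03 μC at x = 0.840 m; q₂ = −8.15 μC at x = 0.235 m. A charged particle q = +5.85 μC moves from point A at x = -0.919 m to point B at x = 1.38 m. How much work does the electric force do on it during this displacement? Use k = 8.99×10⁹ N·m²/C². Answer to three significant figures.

The work done by the electric force is W_field = −ΔU = −q(V_B − V_A) = q(V_A − V_B).
At A: distances to the source charges are 1.76 m, 1.15 m; V_A = Σ kqᵢ/rᵢ = -7.39×10⁴ V.
At B: distances to the source charges are 0.540 m, 1.15 m; V_B = Σ kqᵢ/rᵢ = -9.78×10⁴ V.
ΔV = V_B − V_A = -2.39×10⁴ V.
W_field = −qΔV = −(5.85×10⁻⁶ C)(-2.39×10⁴ V) = 0.140 J.

0.140 J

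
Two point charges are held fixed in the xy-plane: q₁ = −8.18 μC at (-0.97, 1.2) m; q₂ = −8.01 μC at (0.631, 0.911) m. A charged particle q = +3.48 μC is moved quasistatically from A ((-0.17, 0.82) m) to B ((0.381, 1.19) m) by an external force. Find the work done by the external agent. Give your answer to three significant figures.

For quasistatic motion the external work equals the change in potential energy: W_ext = qΔV = q(V_B − V_A).
At A: distances to the source charges are 0.886 m, 0.806 m; V_A = Σ kqᵢ/rᵢ = -1.72×10⁵ V.
At B: distances to the source charges are 1.35 m, 0.375 m; V_B = Σ kqᵢ/rᵢ = -2.47×10⁵ V.
ΔV = V_B − V_A = -7.43×10⁴ V.
W_ext = qΔV = (3.48×10⁻⁶ C)(-7.43×10⁴ V) = -0.259 J.

-0.259 J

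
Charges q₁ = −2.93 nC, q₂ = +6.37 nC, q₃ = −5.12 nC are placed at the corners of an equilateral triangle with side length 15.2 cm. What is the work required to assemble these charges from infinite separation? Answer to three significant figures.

The assembly work is the sum of pairwise potential energies, U = Σ_{i<j} kqᵢqⱼ/rᵢⱼ.
All three pair separations equal the side length, 0.152 m.
U = (-1.10×10⁻⁶) + (8.87×10⁻⁷) + (-1.93×10⁻⁶) = -2.15×10⁻⁶ J.

-2.15×10⁻⁶ J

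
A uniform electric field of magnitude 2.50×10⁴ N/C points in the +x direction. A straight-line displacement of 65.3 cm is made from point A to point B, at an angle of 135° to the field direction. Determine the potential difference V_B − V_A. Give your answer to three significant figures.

Only the component of displacement along E changes the potential: ΔV = −E·d·cosθ.
ΔV = −(2.50×10⁴ V/m)(0.653 m)cos135° = 1.15×10⁴ V.

1.15×10⁴ V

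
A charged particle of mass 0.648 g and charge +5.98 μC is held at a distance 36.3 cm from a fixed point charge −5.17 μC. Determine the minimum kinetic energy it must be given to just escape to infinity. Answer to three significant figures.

0.766 J

To just escape, total mechanical energy must reach zero at infinity: ½mv²_min + U = 0, so ½mv²_min = −U = |kQq|/r.
|U| = |kQq|/r = (8.99×10⁹ N·m²/C²)(5.17×10⁻⁶)(5.98×10⁻⁶)/(0.363) = 0.766 J.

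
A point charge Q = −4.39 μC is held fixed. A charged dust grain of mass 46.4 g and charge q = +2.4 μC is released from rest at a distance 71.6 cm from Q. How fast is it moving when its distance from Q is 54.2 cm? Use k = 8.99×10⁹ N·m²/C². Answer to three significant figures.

1.35 m/s

Only the electrostatic force acts, so mechanical energy is conserved: ½mv² = U₁ − U₂ = kQq(1/r₁ − 1/r₂).
U₁ − U₂ = (8.99×10⁹ N·m²/C²)(-4.39×10⁻⁶ C)(2.40×10⁻⁶ C)(1/0.716 − 1/0.542) = 0.0425 J.
v = √(2·0.0425/0.0464) = 1.35 m/s.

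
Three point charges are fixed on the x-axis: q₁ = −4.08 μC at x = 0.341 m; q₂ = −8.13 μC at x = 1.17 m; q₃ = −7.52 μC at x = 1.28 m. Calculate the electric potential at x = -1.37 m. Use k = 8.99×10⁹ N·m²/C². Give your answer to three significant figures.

Electric potential is a scalar, so the contributions from each charge add algebraically: V = Σ kqᵢ/rᵢ.
Distances from the field point to each charge: r₁ = 1.71 m, r₂ = 2.54 m, r₃ = 2.65 m.
V = k[(-4.08×10⁻⁶)/(1.71) + (-8.13×10⁻⁶)/(2.54) + (-7.52×10⁻⁶)/(2.65)] = -7.57×10⁴ V.

-7.57×10⁴ V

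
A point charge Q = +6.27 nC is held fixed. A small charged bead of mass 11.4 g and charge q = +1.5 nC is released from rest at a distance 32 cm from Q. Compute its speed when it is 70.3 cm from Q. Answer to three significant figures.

5.03×10⁻³ m/s

Only the electrostatic force acts, so mechanical energy is conserved: ½mv² = U₁ − U₂ = kQq(1/r₁ − 1/r₂).
U₁ − U₂ = (8.99×10⁹ N·m²/C²)(6.27×10⁻⁹ C)(1.50×10⁻⁹ C)(1/0.320 − 1/0.703) = 1.44×10⁻⁷ J.
v = √(2·1.44×10⁻⁷/0.0114) = 5.03×10⁻³ m/s.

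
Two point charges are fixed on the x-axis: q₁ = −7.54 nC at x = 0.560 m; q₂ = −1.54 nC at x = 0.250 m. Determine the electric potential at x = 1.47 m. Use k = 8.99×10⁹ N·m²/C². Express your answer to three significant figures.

Electric potential is a scalar, so the contributions from each charge add algebraically: V = Σ kqᵢ/rᵢ.
Distances from the field point to each charge: r₁ = 0.910 m, r₂ = 1.22 m.
V = k[(-7.54×10⁻⁹)/(0.910) + (-1.54×10⁻⁹)/(1.22)] = -85.8 V.

-85.8 V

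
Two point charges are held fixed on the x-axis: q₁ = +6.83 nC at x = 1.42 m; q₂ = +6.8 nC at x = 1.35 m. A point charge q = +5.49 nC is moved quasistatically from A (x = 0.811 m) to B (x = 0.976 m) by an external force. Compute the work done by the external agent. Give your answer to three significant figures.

4.80×10⁻⁷ J

For quasistatic motion the external work equals the change in potential energy: W_ext = qΔV = q(V_B − V_A).
At A: distances to the source charges are 0.609 m, 0.539 m; V_A = Σ kqᵢ/rᵢ = 214 V.
At B: distances to the source charges are 0.444 m, 0.374 m; V_B = Σ kqᵢ/rᵢ = 302 V.
ΔV = V_B − V_A = 87.5 V.
W_ext = qΔV = (5.49×10⁻⁹ C)(87.5 V) = 4.80×10⁻⁷ J.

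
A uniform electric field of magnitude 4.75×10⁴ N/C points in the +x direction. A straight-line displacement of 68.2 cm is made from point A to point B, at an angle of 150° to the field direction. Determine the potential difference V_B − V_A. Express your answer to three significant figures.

Only the component of displacement along E changes the potential: ΔV = −E·d·cosθ.
ΔV = −(4.75×10⁴ V/m)(0.682 m)cos150° = 2.81×10⁴ V.

2.81×10⁴ V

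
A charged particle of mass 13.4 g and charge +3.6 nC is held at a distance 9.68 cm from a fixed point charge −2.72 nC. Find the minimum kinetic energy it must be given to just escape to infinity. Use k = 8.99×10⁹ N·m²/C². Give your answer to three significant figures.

To just escape, total mechanical energy must reach zero at infinity: ½mv²_min + U = 0, so ½mv²_min = −U = |kQq|/r.
|U| = |kQq|/r = (8.99×10⁹ N·m²/C²)(2.72×10⁻⁹)(3.60×10⁻⁹)/(0.0968) = 9.09×10⁻⁷ J.

9.09×10⁻⁷ J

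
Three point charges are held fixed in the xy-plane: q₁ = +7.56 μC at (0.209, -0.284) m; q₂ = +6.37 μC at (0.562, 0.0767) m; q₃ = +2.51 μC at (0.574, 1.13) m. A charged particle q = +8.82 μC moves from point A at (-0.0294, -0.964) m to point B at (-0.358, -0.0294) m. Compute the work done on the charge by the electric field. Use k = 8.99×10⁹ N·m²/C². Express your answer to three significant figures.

-0.298 J

The work done by the electric force is W_field = −ΔU = −q(V_B − V_A) = q(V_A − V_B).
At A: distances to the source charges are 0.721 m, 1.20 m, 2.18 m; V_A = Σ kqᵢ/rᵢ = 1.53×10⁵ V.
At B: distances to the source charges are 0.622 m, 0.926 m, 1.49 m; V_B = Σ kqᵢ/rᵢ = 1.86×10⁵ V.
ΔV = V_B − V_A = 3.38×10⁴ V.
W_field = −qΔV = −(8.82×10⁻⁶ C)(3.38×10⁴ V) = -0.298 J.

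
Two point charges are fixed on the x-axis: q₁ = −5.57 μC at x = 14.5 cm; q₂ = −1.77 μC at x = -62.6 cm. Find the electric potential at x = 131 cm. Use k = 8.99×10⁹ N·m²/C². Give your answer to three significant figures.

Electric potential is a scalar, so the contributions from each charge add algebraically: V = Σ kqᵢ/rᵢ.
Distances from the field point to each charge: r₁ = 1.17 m, r₂ = 1.94 m.
V = k[(-5.57×10⁻⁶)/(1.17) + (-1.77×10⁻⁶)/(1.94)] = -5.12×10⁴ V.

-5.12×10⁴ V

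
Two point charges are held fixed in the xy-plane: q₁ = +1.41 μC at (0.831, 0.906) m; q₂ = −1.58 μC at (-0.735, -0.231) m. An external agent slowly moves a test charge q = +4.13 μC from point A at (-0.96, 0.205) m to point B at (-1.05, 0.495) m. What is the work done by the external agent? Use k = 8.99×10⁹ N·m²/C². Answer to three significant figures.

0.0454 J

For quasistatic motion the external work equals the change in potential energy: W_ext = qΔV = q(V_B − V_A).
At A: distances to the source charges are 1.92 m, 0.491 m; V_A = Σ kqᵢ/rᵢ = -2.24×10⁴ V.
At B: distances to the source charges are 1.93 m, 0.791 m; V_B = Σ kqᵢ/rᵢ = -1.14×10⁴ V.
ΔV = V_B − V_A = 1.10×10⁴ V.
W_ext = qΔV = (4.13×10⁻⁶ C)(1.10×10⁴ V) = 0.0454 J.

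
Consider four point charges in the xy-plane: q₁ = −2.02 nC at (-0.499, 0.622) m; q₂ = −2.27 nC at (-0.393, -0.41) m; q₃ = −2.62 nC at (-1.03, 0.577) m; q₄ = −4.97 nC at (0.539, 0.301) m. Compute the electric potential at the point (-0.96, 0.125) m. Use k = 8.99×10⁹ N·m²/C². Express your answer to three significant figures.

-134 V

Electric potential is a scalar, so the contributions from each charge add algebraically: V = Σ kqᵢ/rᵢ.
Distances from the field point to each charge: r₁ = 0.678 m, r₂ = 0.780 m, r₃ = 0.457 m, r₄ = 1.51 m.
V = k[(-2.02×10⁻⁹)/(0.678) + (-2.27×10⁻⁹)/(0.780) + (-2.62×10⁻⁹)/(0.457) + (-4.97×10⁻⁹)/(1.51)] = -134 V.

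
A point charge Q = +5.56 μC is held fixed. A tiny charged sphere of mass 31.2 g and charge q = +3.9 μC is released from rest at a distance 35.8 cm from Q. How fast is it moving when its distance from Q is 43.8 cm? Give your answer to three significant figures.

2.52 m/s

Only the electrostatic force acts, so mechanical energy is conserved: ½mv² = U₁ − U₂ = kQq(1/r₁ − 1/r₂).
U₁ − U₂ = (8.99×10⁹ N·m²/C²)(5.56×10⁻⁶ C)(3.90×10⁻⁶ C)(1/0.358 − 1/0.438) = 0.0995 J.
v = √(2·0.0995/0.0312) = 2.52 m/s.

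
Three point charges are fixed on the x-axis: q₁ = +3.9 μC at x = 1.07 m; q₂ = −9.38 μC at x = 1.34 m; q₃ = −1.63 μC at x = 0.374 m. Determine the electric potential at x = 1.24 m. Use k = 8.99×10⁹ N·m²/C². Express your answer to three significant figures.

-6.54×10⁵ V

The total potential is the scalar sum of each charge's contribution, V = Σ kqᵢ/rᵢ.
Distances from the field point to each charge: r₁ = 0.170 m, r₂ = 0.100 m, r₃ = 0.866 m.
V = k[(3.90×10⁻⁶)/(0.170) + (-9.38×10⁻⁶)/(0.100) + (-1.63×10⁻⁶)/(0.866)] = -6.54×10⁵ V.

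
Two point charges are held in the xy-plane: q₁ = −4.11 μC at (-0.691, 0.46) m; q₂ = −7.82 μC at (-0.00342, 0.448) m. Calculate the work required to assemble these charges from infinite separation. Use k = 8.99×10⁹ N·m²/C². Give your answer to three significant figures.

0.420 J

The work to assemble the configuration equals its total potential energy, U = Σ kqᵢqⱼ/rᵢⱼ over all pairs.
Pair separations: r₁₂ = 0.688 m.
U = (0.420) = 0.420 J.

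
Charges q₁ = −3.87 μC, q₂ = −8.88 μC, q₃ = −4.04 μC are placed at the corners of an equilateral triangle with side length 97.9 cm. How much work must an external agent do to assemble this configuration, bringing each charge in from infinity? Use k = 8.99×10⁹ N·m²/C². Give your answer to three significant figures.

0.789 J

The work to assemble the configuration equals its total potential energy, U = Σ kqᵢqⱼ/rᵢⱼ over all pairs.
All three pair separations equal the side length, 0.979 m.
U = (0.316) + (0.144) + (0.329) = 0.789 J.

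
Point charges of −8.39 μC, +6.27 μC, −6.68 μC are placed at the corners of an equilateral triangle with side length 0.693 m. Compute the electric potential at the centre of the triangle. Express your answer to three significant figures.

-1.98×10⁵ V

The total potential is the scalar sum of each charge's contribution, V = Σ kqᵢ/rᵢ.
The distance from each vertex to the centroid is a/√3 = 0.400 m.
V = k[(-8.39×10⁻⁶)/(0.400) + (6.27×10⁻⁶)/(0.400) + (-6.68×10⁻⁶)/(0.400)] = -1.98×10⁵ V.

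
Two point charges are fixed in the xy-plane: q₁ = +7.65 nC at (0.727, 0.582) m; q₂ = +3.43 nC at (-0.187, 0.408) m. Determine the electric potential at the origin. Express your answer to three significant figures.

143 V

The total potential is the scalar sum of each charge's contribution, V = Σ kqᵢ/rᵢ.
Distances from the field point to each charge: r₁ = 0.931 m, r₂ = 0.449 m.
V = k[(7.65×10⁻⁹)/(0.931) + (3.43×10⁻⁹)/(0.449)] = 143 V.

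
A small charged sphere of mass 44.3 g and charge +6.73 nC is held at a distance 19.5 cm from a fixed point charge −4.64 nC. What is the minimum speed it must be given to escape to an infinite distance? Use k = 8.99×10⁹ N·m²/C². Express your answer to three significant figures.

To just escape, total mechanical energy must reach zero at infinity: ½mv²_min + U = 0, so ½mv²_min = −U = |kQq|/r.
|U| = |kQq|/r = (8.99×10⁹ N·m²/C²)(4.64×10⁻⁹)(6.73×10⁻⁹)/(0.195) = 1.44×10⁻⁶ J.
v_min = √(2|U|/m) = √(2·1.44×10⁻⁶/0.0443) = 8.06×10⁻³ m/s.

8.06×10⁻³ m/s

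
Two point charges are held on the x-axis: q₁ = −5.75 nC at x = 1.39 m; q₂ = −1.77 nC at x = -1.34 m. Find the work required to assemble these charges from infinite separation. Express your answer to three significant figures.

The assembly work is the sum of pairwise potential energies, U = Σ_{i<j} kqᵢqⱼ/rᵢⱼ.
Pair separations: r₁₂ = 2.73 m.
U = (3.35×10⁻⁸) = 3.35×10⁻⁸ J.

3.35×10⁻⁸ J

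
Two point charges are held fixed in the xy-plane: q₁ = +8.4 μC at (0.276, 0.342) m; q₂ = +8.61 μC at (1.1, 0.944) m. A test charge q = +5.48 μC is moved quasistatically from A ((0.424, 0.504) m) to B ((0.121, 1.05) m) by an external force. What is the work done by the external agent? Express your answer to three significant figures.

-1.41 J

For quasistatic motion the external work equals the change in potential energy: W_ext = qΔV = q(V_B − V_A).
At A: distances to the source charges are 0.219 m, 0.807 m; V_A = Σ kqᵢ/rᵢ = 4.40×10⁵ V.
At B: distances to the source charges are 0.725 m, 0.985 m; V_B = Σ kqᵢ/rᵢ = 1.83×10⁵ V.
ΔV = V_B − V_A = -2.57×10⁵ V.
W_ext = qΔV = (5.48×10⁻⁶ C)(-2.57×10⁵ V) = -1.41 J.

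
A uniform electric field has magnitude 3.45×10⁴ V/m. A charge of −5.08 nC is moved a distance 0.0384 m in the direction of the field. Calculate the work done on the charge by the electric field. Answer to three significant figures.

-6.73×10⁻⁶ J

The potential change for a displacement 0.0384 m in the direction of the field is ΔV = −Ed = -1320 V.
W_field = −qΔV = -6.73×10⁻⁶ J.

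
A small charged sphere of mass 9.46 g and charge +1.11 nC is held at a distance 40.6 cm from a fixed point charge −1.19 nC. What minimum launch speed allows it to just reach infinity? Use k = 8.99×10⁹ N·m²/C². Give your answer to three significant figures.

2.49×10⁻³ m/s

To just escape, total mechanical energy must reach zero at infinity: ½mv²_min + U = 0, so ½mv²_min = −U = |kQq|/r.
|U| = |kQq|/r = (8.99×10⁹ N·m²/C²)(1.19×10⁻⁹)(1.11×10⁻⁹)/(0.406) = 2.92×10⁻⁸ J.
v_min = √(2|U|/m) = √(2·2.92×10⁻⁸/9.46×10⁻³) = 2.49×10⁻³ m/s.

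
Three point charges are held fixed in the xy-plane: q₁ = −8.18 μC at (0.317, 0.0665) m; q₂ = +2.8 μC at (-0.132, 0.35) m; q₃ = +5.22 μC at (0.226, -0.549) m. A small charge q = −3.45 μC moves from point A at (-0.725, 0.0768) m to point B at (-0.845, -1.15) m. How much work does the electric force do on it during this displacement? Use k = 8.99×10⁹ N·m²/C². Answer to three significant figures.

1.55×10⁻³ J

The work done by the electric force is W_field = −ΔU = −q(V_B − V_A) = q(V_A − V_B).
At A: distances to the source charges are 1.04 m, 0.653 m, 1.14 m; V_A = Σ kqᵢ/rᵢ = 9200 V.
At B: distances to the source charges are 1.68 m, 1.66 m, 1.23 m; V_B = Σ kqᵢ/rᵢ = 9650 V.
ΔV = V_B − V_A = 450 V.
W_field = −qΔV = −(-3.45×10⁻⁶ C)(450 V) = 1.55×10⁻³ J.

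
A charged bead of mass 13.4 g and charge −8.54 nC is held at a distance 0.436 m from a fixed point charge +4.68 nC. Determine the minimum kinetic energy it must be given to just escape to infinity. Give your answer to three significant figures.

To just escape, total mechanical energy must reach zero at infinity: ½mv²_min + U = 0, so ½mv²_min = −U = |kQq|/r.
|U| = |kQq|/r = (8.99×10⁹ N·m²/C²)(4.68×10⁻⁹)(8.54×10⁻⁹)/(0.436) = 8.24×10⁻⁷ J.

8.24×10⁻⁷ J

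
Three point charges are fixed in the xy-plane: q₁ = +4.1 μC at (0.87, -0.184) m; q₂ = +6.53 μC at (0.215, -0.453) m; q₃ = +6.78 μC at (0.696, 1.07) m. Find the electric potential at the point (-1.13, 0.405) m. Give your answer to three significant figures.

The total potential is the scalar sum of each charge's contribution, V = Σ kqᵢ/rᵢ.
Distances from the field point to each charge: r₁ = 2.08 m, r₂ = 1.60 m, r₃ = 1.94 m.
V = k[(4.10×10⁻⁶)/(2.08) + (6.53×10⁻⁶)/(1.60) + (6.78×10⁻⁶)/(1.94)] = 8.58×10⁴ V.

8.58×10⁴ V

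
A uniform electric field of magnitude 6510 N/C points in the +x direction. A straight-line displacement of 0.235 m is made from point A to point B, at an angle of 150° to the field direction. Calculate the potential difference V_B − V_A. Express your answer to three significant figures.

1320 V

Only the component of displacement along E changes the potential: ΔV = −E·d·cosθ.
ΔV = −(6510 V/m)(0.235 m)cos150° = 1320 V.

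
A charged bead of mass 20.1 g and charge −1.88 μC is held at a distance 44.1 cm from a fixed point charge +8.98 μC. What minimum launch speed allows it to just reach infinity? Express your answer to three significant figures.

5.85 m/s

To just escape, total mechanical energy must reach zero at infinity: ½mv²_min + U = 0, so ½mv²_min = −U = |kQq|/r.
|U| = |kQq|/r = (8.99×10⁹ N·m²/C²)(8.98×10⁻⁶)(1.88×10⁻⁶)/(0.441) = 0.344 J.
v_min = √(2|U|/m) = √(2·0.344/0.0201) = 5.85 m/s.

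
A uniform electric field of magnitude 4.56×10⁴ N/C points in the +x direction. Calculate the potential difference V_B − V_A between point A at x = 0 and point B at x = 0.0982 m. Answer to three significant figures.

-4480 V

In a uniform field, potential decreases in the direction of E: V_B − V_A = −E·Δx.
V_B − V_A = −(4.56×10⁴ V/m)(0.0982 m) = -4480 V.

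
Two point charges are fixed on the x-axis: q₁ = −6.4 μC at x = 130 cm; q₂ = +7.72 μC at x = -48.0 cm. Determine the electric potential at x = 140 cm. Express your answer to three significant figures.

Electric potential is a scalar, so the contributions from each charge add algebraically: V = Σ kqᵢ/rᵢ.
Distances from the field point to each charge: r₁ = 0.100 m, r₂ = 1.88 m.
V = k[(-6.40×10⁻⁶)/(0.100) + (7.72×10⁻⁶)/(1.88)] = -5.38×10⁵ V.

-5.38×10⁵ V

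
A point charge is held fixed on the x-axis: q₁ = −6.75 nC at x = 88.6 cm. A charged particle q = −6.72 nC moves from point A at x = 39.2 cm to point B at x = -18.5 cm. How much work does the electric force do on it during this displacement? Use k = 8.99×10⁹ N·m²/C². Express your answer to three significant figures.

4.45×10⁻⁷ J

The work done by the electric force is W_field = −ΔU = −q(V_B − V_A) = q(V_A − V_B).
At A: distance to the source charge is 0.494 m; V_A = kq₁/r = -123 V.
At B: distance to the source charge is 1.07 m; V_B = kq₁/r = -56.7 V.
ΔV = V_B − V_A = 66.2 V.
W_field = −qΔV = −(-6.72×10⁻⁹ C)(66.2 V) = 4.45×10⁻⁷ J.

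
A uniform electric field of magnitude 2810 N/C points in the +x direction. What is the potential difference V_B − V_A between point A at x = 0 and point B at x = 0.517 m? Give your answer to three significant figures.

-1450 V

In a uniform field, potential decreases in the direction of E: V_B − V_A = −E·Δx.
V_B − V_A = −(2810 V/m)(0.517 m) = -1450 V.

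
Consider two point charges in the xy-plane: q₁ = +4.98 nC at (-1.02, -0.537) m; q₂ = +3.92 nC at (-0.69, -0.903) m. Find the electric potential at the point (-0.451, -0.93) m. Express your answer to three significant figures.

211 V

Electric potential is a scalar, so the contributions from each charge add algebraically: V = Σ kqᵢ/rᵢ.
Distances from the field point to each charge: r₁ = 0.692 m, r₂ = 0.241 m.
V = k[(4.98×10⁻⁹)/(0.692) + (3.92×10⁻⁹)/(0.241)] = 211 V.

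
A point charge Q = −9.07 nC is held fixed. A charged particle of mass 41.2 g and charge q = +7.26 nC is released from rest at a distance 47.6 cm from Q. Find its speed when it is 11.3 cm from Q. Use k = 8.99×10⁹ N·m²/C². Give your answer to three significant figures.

Only the electrostatic force acts, so mechanical energy is conserved: ½mv² = U₁ − U₂ = kQq(1/r₁ − 1/r₂).
U₁ − U₂ = (8.99×10⁹ N·m²/C²)(-9.07×10⁻⁹ C)(7.26×10⁻⁹ C)(1/0.476 − 1/0.113) = 4.00×10⁻⁶ J.
v = √(2·4.00×10⁻⁶/0.0412) = 0.0139 m/s.

0.0139 m/s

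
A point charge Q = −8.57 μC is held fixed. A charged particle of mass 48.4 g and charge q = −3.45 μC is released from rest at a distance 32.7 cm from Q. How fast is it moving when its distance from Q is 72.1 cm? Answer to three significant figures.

Only the electrostatic force acts, so mechanical energy is conserved: ½mv² = U₁ − U₂ = kQq(1/r₁ − 1/r₂).
U₁ − U₂ = (8.99×10⁹ N·m²/C²)(-8.57×10⁻⁶ C)(-3.45×10⁻⁶ C)(1/0.327 − 1/0.721) = 0.444 J.
v = √(2·0.444/0.0484) = 4.28 m/s.

4.28 m/s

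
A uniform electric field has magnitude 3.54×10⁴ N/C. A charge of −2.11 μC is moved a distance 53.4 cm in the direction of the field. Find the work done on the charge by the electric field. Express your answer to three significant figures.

The potential change for a displacement 53.4 cm in the direction of the field is ΔV = −Ed = -1.89×10⁴ V.
W_field = −qΔV = -0.0399 J.

-0.0399 J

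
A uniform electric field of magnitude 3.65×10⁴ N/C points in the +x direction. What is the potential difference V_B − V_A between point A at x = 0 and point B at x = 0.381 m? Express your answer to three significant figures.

-1.39×10⁴ V

In a uniform field, potential decreases in the direction of E: V_B − V_A = −E·Δx.
V_B − V_A = −(3.65×10⁴ V/m)(0.381 m) = -1.39×10⁴ V.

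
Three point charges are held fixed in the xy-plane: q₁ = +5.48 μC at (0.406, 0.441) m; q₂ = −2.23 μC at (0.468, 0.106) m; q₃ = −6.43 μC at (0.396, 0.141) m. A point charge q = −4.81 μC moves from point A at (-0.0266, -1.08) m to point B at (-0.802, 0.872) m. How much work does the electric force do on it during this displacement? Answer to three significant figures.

0.0620 J

The work done by the electric force is W_field = −ΔU = −q(V_B − V_A) = q(V_A − V_B).
At A: distances to the source charges are 1.58 m, 1.29 m, 1.29 m; V_A = Σ kqᵢ/rᵢ = -2.92×10⁴ V.
At B: distances to the source charges are 1.28 m, 1.48 m, 1.40 m; V_B = Σ kqᵢ/rᵢ = -1.63×10⁴ V.
ΔV = V_B − V_A = 1.29×10⁴ V.
W_field = −qΔV = −(-4.81×10⁻⁶ C)(1.29×10⁴ V) = 0.0620 J.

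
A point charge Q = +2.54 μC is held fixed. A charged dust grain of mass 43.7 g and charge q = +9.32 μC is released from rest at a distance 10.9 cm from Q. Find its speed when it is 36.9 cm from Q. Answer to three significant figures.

7.93 m/s

Only the electrostatic force acts, so mechanical energy is conserved: ½mv² = U₁ − U₂ = kQq(1/r₁ − 1/r₂).
U₁ − U₂ = (8.99×10⁹ N·m²/C²)(2.54×10⁻⁶ C)(9.32×10⁻⁶ C)(1/0.109 − 1/0.369) = 1.38 J.
v = √(2·1.38/0.0437) = 7.93 m/s.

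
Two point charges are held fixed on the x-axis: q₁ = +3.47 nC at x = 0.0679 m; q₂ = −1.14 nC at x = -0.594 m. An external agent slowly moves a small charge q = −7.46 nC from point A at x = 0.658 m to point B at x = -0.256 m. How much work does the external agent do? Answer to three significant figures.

-1.59×10⁻⁷ J

For quasistatic motion the external work equals the change in potential energy: W_ext = qΔV = q(V_B − V_A).
At A: distances to the source charges are 0.590 m, 1.25 m; V_A = Σ kqᵢ/rᵢ = 44.7 V.
At B: distances to the source charges are 0.324 m, 0.338 m; V_B = Σ kqᵢ/rᵢ = 66.0 V.
ΔV = V_B − V_A = 21.3 V.
W_ext = qΔV = (-7.46×10⁻⁹ C)(21.3 V) = -1.59×10⁻⁷ J.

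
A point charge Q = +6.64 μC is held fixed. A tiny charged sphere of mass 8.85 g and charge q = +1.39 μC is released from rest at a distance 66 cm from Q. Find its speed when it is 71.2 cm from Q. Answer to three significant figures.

1.44 m/s

Only the electrostatic force acts, so mechanical energy is conserved: ½mv² = U₁ − U₂ = kQq(1/r₁ − 1/r₂).
U₁ − U₂ = (8.99×10⁹ N·m²/C²)(6.64×10⁻⁶ C)(1.39×10⁻⁶ C)(1/0.660 − 1/0.712) = 9.18×10⁻³ J.
v = √(2·9.18×10⁻³/8.85×10⁻³) = 1.44 m/s.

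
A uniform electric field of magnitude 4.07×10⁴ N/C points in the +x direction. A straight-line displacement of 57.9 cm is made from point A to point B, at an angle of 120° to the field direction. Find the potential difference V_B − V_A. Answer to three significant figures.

Only the component of displacement along E changes the potential: ΔV = −E·d·cosθ.
ΔV = −(4.07×10⁴ V/m)(0.579 m)cos120° = 1.18×10⁴ V.

1.18×10⁴ V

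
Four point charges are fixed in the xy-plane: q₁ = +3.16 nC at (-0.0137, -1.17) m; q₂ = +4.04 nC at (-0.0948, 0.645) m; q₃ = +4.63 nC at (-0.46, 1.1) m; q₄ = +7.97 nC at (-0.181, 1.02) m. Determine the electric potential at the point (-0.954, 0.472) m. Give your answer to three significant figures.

The total potential is the scalar sum of each charge's contribution, V = Σ kqᵢ/rᵢ.
Distances from the field point to each charge: r₁ = 1.89 m, r₂ = 0.876 m, r₃ = 0.799 m, r₄ = 0.948 m.
V = k[(3.16×10⁻⁹)/(1.89) + (4.04×10⁻⁹)/(0.876) + (4.63×10⁻⁹)/(0.799) + (7.97×10⁻⁹)/(0.948)] = 184 V.

184 V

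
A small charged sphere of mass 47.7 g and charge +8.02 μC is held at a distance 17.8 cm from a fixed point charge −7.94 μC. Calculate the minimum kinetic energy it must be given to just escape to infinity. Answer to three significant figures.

3.22 J

To just escape, total mechanical energy must reach zero at infinity: ½mv²_min + U = 0, so ½mv²_min = −U = |kQq|/r.
|U| = |kQq|/r = (8.99×10⁹ N·m²/C²)(7.94×10⁻⁶)(8.02×10⁻⁶)/(0.178) = 3.22 J.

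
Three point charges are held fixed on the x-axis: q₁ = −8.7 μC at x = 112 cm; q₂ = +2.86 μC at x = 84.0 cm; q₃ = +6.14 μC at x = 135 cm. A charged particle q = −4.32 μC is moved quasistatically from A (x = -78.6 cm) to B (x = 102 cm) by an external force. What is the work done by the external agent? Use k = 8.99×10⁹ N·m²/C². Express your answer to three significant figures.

For quasistatic motion the external work equals the change in potential energy: W_ext = qΔV = q(V_B − V_A).
At A: distances to the source charges are 1.91 m, 1.63 m, 2.14 m; V_A = Σ kqᵢ/rᵢ = 620 V.
At B: distances to the source charges are 0.100 m, 0.180 m, 0.330 m; V_B = Σ kqᵢ/rᵢ = -4.72×10⁵ V.
ΔV = V_B − V_A = -4.73×10⁵ V.
W_ext = qΔV = (-4.32×10⁻⁶ C)(-4.73×10⁵ V) = 2.04 J.

2.04 J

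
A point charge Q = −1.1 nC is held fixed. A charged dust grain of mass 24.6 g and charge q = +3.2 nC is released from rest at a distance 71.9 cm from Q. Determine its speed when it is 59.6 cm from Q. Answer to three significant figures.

Only the electrostatic force acts, so mechanical energy is conserved: ½mv² = U₁ − U₂ = kQq(1/r₁ − 1/r₂).
U₁ − U₂ = (8.99×10⁹ N·m²/C²)(-1.10×10⁻⁹ C)(3.20×10⁻⁹ C)(1/0.719 − 1/0.596) = 9.08×10⁻⁹ J.
v = √(2·9.08×10⁻⁹/0.0246) = 8.59×10⁻⁴ m/s.

8.59×10⁻⁴ m/s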